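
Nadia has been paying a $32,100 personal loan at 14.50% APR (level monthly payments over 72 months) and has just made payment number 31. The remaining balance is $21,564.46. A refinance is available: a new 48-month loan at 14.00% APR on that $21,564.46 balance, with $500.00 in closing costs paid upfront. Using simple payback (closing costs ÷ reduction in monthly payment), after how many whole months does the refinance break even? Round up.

Current payment = 32,100 × 14.5%/12 / (1 − (1+0.0120833)^−72) = $670.07.
Refinanced payment = 21,564.46 × 0.0116667 / (1 − (1+0.0116667)^−48) = $589.28.
Monthly savings = $670.07 − $589.28 = $80.79.
Break-even = $500.00 / $80.79 = 6.19 → 7 months.

7 months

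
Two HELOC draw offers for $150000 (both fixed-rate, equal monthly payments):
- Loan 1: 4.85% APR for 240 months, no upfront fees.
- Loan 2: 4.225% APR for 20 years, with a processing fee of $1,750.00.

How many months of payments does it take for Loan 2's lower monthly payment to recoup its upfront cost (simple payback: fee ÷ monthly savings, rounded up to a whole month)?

35 months

Loan 1: at 4.85% the monthly rate is 0.0040417, so the payment is 150,000 × 0.0040417 / (1 − 1.0040417^−240) = $977.55.
Loan 2: at 4.225% the monthly rate is 0.0035208, so the payment is 150,000 × 0.0035208 / (1 − 1.0035208^−240) = $926.85.
Monthly savings = $977.55 − $926.85 = $50.70.
Break-even = $1,750.00 / $50.70 = 34.52 → 35 months.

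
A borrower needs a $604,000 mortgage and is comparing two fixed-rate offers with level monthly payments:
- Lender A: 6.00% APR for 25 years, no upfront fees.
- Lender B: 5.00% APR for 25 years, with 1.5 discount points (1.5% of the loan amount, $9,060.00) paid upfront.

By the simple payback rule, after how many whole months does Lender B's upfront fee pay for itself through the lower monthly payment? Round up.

Lender A: monthly rate = 6%/12 = 0.0050000; payment = 604,000 × 0.0050000 / (1 − (1+0.0050000)^−300) = $3,891.58.
Lender B: at 5.00% the monthly rate is 0.0041667, so the payment is 604,000 × 0.0041667 / (1 − 1.0041667^−300) = $3,530.92.
Monthly savings = $3,891.58 − $3,530.92 = $360.66.
Break-even = $9,060.00 / $360.66 = 25.12 → 26 months.

26 months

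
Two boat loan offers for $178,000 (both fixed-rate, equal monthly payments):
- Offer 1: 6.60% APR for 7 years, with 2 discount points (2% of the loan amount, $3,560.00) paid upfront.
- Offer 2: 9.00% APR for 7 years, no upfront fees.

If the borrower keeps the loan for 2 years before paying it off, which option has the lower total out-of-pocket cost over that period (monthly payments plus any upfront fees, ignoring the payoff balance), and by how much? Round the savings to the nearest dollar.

Offer 1 by $1,529

Offer 1: at 6.60% the monthly rate is 0.0055000, so the payment is 178,000 × 0.0055000 / (1 − 1.0055000^−84) = $2,651.83.
Offer 2: monthly rate = 9%/12 = 0.0075000; payment = 178,000 × 0.0075000 / (1 − (1+0.0075000)^−84) = $2,863.86.
Over 24 months: Offer 1 costs 24 × $2,651.83 + $3,560.00 = $67,203.92; Offer 2 costs 24 × $2,863.86 = $68,732.64.
Offer 1 is cheaper by $68,732.64 − $67,203.92 = $1,528.72.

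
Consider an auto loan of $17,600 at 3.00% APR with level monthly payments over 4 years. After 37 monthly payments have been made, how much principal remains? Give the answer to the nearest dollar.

With monthly rate i = 3%/12 = 0.0025000, the balance after k of n payments is P · [(1+i)^n − (1+i)^k] / [(1+i)^n − 1].
(1+0.0025000)^48 = 1.12732802 and (1+0.0025000)^37 = 1.09678653, so the balance is 17,600 × (1.12732802 − 1.09678653) / (1.12732802 − 1) = $4,221.62.

$4,222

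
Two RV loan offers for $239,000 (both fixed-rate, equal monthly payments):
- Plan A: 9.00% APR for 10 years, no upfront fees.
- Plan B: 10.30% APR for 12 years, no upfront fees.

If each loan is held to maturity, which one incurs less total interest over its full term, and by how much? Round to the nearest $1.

Plan A by $53,979

Plan A: at 9.00% the monthly rate is 0.0075000, so the payment is 239,000 × 0.0075000 / (1 − 1.0075000^−120) = $3,027.55.
Total interest on Plan A = 120 × $3,027.55 − $239,000 = $124,306.00.
Plan B: at 10.30% the monthly rate is 0.0085833, so the payment is 239,000 × 0.0085833 / (1 − 1.0085833^−144) = $2,897.81.
Total interest on Plan B = 144 × $2,897.81 − $239,000 = $178,284.64.
Plan A is lower by $53,978.64.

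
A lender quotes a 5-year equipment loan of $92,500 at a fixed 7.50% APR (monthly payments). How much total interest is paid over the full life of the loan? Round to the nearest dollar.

Monthly rate = 7.5%/12 = 0.0062500; payment = 92,500 × 0.0062500 / (1 − (1+0.0062500)^−60) = $1,853.51.
Total paid = 60 × $1,853.51 = $111,210.60; interest = $111,210.60 − $92,500 = $18,710.60.

$18,711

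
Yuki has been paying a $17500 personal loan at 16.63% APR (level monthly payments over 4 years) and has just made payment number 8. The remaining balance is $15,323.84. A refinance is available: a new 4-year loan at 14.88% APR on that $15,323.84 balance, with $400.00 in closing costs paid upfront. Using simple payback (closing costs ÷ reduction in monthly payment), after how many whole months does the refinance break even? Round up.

Current payment = 17,500 × 16.63%/12 / (1 − (1+0.0138583)^−48) = $501.62.
Refinanced payment = 15,323.84 × 0.0124000 / (1 − (1+0.0124000)^−48) = $425.54.
Monthly savings = $501.62 − $425.54 = $76.08.
Break-even = $400.00 / $76.08 = 5.26 → 6 months.

6 months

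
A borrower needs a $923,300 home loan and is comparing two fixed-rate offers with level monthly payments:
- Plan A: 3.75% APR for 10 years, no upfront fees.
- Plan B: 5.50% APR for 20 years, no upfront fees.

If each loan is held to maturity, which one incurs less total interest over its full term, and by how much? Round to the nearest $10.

Plan A by $415,660

Plan A: monthly rate = 3.75%/12 = 0.0031250; payment = 923,300 × 0.0031250 / (1 − (1+0.0031250)^−120) = $9,238.65.
Total interest on Plan A = 120 × $9,238.65 − $923,300 = $185,338.00.
Plan B: monthly rate = 5.5%/12 = 0.0045833; payment = 923,300 × 0.0045833 / (1 − (1+0.0045833)^−240) = $6,351.26.
Total interest on Plan B = 240 × $6,351.26 − $923,300 = $601,002.40.
Plan A is lower by $415,664.40.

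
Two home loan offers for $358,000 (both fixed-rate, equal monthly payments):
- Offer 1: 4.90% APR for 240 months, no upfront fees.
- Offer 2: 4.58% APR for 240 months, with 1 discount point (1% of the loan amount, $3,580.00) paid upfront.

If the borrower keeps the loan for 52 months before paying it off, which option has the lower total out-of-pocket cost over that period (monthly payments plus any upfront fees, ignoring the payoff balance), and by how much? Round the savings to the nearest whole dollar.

Offer 1 by $328

Offer 1: monthly rate = 4.9%/12 = 0.0040833; payment = 358,000 × 0.0040833 / (1 − (1+0.0040833)^−240) = $2,342.91.
Offer 2: monthly rate = 4.58%/12 = 0.0038167; payment = 358,000 × 0.0038167 / (1 − (1+0.0038167)^−240) = $2,280.37.
Over 52 months: Offer 1 costs 52 × $2,342.91 = $121,831.32; Offer 2 costs 52 × $2,280.37 + $3,580.00 = $122,159.24.
Offer 1 is cheaper by $122,159.24 − $121,831.32 = $327.92.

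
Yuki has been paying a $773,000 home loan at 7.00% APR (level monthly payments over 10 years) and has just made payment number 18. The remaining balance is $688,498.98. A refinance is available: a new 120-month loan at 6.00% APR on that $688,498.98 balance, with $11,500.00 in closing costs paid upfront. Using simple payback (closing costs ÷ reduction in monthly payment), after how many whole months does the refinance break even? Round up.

9 months

Current payment = 773,000 × 7%/12 / (1 − (1+0.0058333)^−120) = $8,975.19.
Refinanced payment = 688,498.98 × 0.0050000 / (1 − (1+0.0050000)^−120) = $7,643.75.
Monthly savings = $8,975.19 − $7,643.75 = $1,331.44.
Break-even = $11,500.00 / $1,331.44 = 8.64 → 9 months.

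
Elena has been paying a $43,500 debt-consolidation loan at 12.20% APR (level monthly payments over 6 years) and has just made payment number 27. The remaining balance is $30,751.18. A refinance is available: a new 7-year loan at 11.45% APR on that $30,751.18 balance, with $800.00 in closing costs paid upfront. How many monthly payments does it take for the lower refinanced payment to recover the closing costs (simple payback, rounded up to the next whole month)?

3 months

Current payment = 43,500 × 12.2%/12 / (1 − (1+0.0101667)^−72) = $854.96.
Refinanced payment = 30,751.18 × 0.0095417 / (1 − (1+0.0095417)^−84) = $533.84.
Monthly savings = $854.96 − $533.84 = $321.12.
Break-even = $800.00 / $321.12 = 2.49 → 3 months.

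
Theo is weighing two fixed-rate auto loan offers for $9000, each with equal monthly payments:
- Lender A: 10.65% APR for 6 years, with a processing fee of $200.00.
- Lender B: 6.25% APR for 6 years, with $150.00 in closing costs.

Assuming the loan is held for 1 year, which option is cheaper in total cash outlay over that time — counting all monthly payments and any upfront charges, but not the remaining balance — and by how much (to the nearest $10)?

Lender A: monthly rate = 10.65%/12 = 0.0088750; payment = 9,000 × 0.0088750 / (1 − (1+0.0088750)^−72) = $169.70.
Lender B: at 6.25% the monthly rate is 0.0052083, so the payment is 9,000 × 0.0052083 / (1 − 1.0052083^−72) = $150.22.
Over 12 months: Lender A costs 12 × $169.70 + $200.00 = $2,236.40; Lender B costs 12 × $150.22 + $150.00 = $1,952.64.
Lender B is cheaper by $2,236.40 − $1,952.64 = $283.76.

Lender B by $280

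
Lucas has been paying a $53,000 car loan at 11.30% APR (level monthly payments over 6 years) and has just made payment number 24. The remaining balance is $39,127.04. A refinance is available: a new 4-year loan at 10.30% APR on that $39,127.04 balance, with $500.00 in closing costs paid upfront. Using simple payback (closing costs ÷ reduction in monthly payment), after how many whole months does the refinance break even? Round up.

27 months

Current payment = 53,000 × 11.3%/12 / (1 − (1+0.0094167)^−72) = $1,016.97.
Refinanced payment = 39,127.04 × 0.0085833 / (1 − (1+0.0085833)^−48) = $998.01.
Monthly savings = $1,016.97 − $998.01 = $18.96.
Break-even = $500.00 / $18.96 = 26.37 → 27 months.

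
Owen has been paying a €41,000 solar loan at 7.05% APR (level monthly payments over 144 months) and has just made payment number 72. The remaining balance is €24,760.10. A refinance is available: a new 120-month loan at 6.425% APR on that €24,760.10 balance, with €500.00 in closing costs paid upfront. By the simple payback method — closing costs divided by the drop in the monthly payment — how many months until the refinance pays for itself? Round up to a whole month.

Current payment = 41,000 × 7.05%/12 / (1 − (1+0.0058750)^−144) = €422.73.
Refinanced payment = 24,760.10 × 0.0053542 / (1 − (1+0.0053542)^−120) = €280.20.
Monthly savings = €422.73 − €280.20 = €142.53.
Break-even = €500.00 / €142.53 = 3.51 → 4 months.

4 months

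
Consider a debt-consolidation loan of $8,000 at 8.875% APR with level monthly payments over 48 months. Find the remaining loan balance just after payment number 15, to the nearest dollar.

$5,797

With monthly rate i = 8.875%/12 = 0.0073958, the balance after k of n payments is P · [(1+i)^n − (1+i)^k] / [(1+i)^n − 1].
(1+0.0073958)^48 = 1.42431882 and (1+0.0073958)^15 = 1.11686904, so the balance is 8,000 × (1.42431882 − 1.11686904) / (1.42431882 − 1) = $5,796.58.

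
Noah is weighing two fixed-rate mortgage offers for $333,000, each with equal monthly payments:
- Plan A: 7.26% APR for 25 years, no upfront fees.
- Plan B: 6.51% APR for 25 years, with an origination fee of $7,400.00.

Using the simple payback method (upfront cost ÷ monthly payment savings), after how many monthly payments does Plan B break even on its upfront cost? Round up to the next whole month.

47 months

Plan A: at 7.26% the monthly rate is 0.0060500, so the payment is 333,000 × 0.0060500 / (1 − 1.0060500^−300) = $2,409.09.
Plan B: at 6.51% the monthly rate is 0.0054250, so the payment is 333,000 × 0.0054250 / (1 − 1.0054250^−300) = $2,250.52.
Monthly savings = $2,409.09 − $2,250.52 = $158.57.
Break-even = $7,400.00 / $158.57 = 46.67 → 47 months.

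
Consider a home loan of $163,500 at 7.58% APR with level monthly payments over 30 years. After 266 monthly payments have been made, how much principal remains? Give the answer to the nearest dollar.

With monthly rate i = 7.58%/12 = 0.0063167, the balance after k of n payments is P · [(1+i)^n − (1+i)^k] / [(1+i)^n − 1].
(1+0.0063167)^360 = 9.64893988 and (1+0.0063167)^266 = 5.33852201, so the balance is 163,500 × (9.64893988 − 5.33852201) / (9.64893988 − 1) = $81,484.36.

$81,484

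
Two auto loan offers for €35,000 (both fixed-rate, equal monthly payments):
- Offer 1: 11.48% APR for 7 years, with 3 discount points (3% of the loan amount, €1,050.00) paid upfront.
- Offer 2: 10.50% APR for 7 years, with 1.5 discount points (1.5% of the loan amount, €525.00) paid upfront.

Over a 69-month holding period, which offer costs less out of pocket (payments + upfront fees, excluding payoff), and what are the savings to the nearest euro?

Offer 1: at 11.48% the monthly rate is 0.0095667, so the payment is 35,000 × 0.0095667 / (1 − 1.0095667^−84) = €608.15.
Offer 2: at 10.50% the monthly rate is 0.0087500, so the payment is 35,000 × 0.0087500 / (1 − 1.0087500^−84) = €590.12.
Over 69 months: Offer 1 costs 69 × €608.15 + €1,050.00 = €43,012.35; Offer 2 costs 69 × €590.12 + €525.00 = €41,243.28.
Offer 2 is cheaper by €43,012.35 − €41,243.28 = €1,769.07.

Offer 2 by €1,769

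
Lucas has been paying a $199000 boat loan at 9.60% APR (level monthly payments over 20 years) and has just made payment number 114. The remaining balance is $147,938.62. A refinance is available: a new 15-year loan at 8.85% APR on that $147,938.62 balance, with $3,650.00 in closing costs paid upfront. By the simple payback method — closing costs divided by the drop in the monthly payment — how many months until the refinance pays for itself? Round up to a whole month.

Current payment = 199,000 × 9.6%/12 / (1 − (1+0.0080000)^−240) = $1,867.96.
Refinanced payment = 147,938.62 × 0.0073750 / (1 − (1+0.0073750)^−180) = $1,487.32.
Monthly savings = $1,867.96 − $1,487.32 = $380.64.
Break-even = $3,650.00 / $380.64 = 9.59 → 10 months.

10 months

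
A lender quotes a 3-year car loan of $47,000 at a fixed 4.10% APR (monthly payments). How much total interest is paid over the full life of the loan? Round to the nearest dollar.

$3,030

At 4.10% the monthly rate is 0.0034167, so the payment is 47,000 × 0.0034167 / (1 − 1.0034167^−36) = $1,389.72.
Total paid = 36 × $1,389.72 = $50,029.92; interest = $50,029.92 − $47,000 = $3,029.92.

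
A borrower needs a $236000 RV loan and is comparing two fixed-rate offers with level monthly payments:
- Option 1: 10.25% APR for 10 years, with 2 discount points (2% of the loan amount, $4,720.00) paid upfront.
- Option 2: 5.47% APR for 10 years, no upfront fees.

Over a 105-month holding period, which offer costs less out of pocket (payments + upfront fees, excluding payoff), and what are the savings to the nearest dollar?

Option 2 by $67,070

Option 1: monthly rate = 10.25%/12 = 0.0085417; payment = 236,000 × 0.0085417 / (1 − (1+0.0085417)^−120) = $3,151.52.
Option 2: monthly rate = 5.47%/12 = 0.0045583; payment = 236,000 × 0.0045583 / (1 − (1+0.0045583)^−120) = $2,557.71.
Over 105 months: Option 1 costs 105 × $3,151.52 + $4,720.00 = $335,629.60; Option 2 costs 105 × $2,557.71 = $268,559.55.
Option 2 is cheaper by $335,629.60 − $268,559.55 = $67,070.05.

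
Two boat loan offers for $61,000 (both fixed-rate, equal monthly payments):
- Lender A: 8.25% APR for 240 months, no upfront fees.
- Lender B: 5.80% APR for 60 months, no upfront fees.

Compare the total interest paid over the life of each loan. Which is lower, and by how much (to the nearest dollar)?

Lender B by $54,324

Lender A: monthly rate = 8.25%/12 = 0.0068750; payment = 61,000 × 0.0068750 / (1 − (1+0.0068750)^−240) = $519.76.
Total interest on Lender A = 240 × $519.76 − $61,000 = $63,742.40.
Lender B: at 5.80% the monthly rate is 0.0048333, so the payment is 61,000 × 0.0048333 / (1 − 1.0048333^−60) = $1,173.64.
Total interest on Lender B = 60 × $1,173.64 − $61,000 = $9,418.40.
Lender B is lower by $54,324.00.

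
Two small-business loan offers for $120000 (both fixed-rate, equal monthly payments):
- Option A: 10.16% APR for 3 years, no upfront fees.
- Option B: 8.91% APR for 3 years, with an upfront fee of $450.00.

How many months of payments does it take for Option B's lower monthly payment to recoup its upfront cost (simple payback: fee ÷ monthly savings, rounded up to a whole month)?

7 months

Option A: at 10.16% the monthly rate is 0.0084667, so the payment is 120,000 × 0.0084667 / (1 − 1.0084667^−36) = $3,881.08.
Option B: at 8.91% the monthly rate is 0.0074250, so the payment is 120,000 × 0.0074250 / (1 − 1.0074250^−36) = $3,810.94.
Monthly savings = $3,881.08 − $3,810.94 = $70.14.
Break-even = $450.00 / $70.14 = 6.42 → 7 months.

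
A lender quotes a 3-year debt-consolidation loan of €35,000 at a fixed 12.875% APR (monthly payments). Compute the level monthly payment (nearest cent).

Monthly rate = 12.875%/12 = 0.0107292; payment = 35,000 × 0.0107292 / (1 − (1+0.0107292)^−36) = €1,177.18.

€1,177.18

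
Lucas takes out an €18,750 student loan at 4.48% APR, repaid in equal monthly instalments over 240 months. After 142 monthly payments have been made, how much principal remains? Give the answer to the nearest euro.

With monthly rate i = 4.48%/12 = 0.0037333, the balance after k of n payments is P · [(1+i)^n − (1+i)^k] / [(1+i)^n − 1].
(1+0.0037333)^240 = 2.44570058 and (1+0.0037333)^142 = 1.69748239, so the balance is 18,750 × (2.44570058 − 1.69748239) / (2.44570058 − 1) = €9,704.01.

€9,704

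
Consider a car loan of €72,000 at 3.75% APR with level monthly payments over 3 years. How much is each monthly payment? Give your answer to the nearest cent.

At 3.75% the monthly rate is 0.0031250, so the payment is 72,000 × 0.0031250 / (1 − 1.0031250^−36) = €2,117.73.

€2,117.73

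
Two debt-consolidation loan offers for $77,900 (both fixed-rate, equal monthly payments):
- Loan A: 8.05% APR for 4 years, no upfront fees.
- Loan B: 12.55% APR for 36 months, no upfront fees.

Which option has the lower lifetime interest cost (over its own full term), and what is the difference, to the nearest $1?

Loan A by $2,512

Loan A: monthly rate = 8.05%/12 = 0.0067083; payment = 77,900 × 0.0067083 / (1 − (1+0.0067083)^−48) = $1,903.60.
Total interest on Loan A = 48 × $1,903.60 − $77,900 = $13,472.80.
Loan B: at 12.55% the monthly rate is 0.0104583, so the payment is 77,900 × 0.0104583 / (1 − 1.0104583^−36) = $2,607.91.
Total interest on Loan B = 36 × $2,607.91 − $77,900 = $15,984.76.
Loan A is lower by $2,511.96.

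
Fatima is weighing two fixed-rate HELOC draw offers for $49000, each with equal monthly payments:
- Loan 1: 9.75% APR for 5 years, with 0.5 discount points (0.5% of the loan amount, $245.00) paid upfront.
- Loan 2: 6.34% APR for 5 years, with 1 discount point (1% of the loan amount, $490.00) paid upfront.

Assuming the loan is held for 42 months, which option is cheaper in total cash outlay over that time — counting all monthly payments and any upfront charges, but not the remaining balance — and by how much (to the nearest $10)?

Loan 1: at 9.75% the monthly rate is 0.0081250, so the payment is 49,000 × 0.0081250 / (1 − 1.0081250^−60) = $1,035.09.
Loan 2: monthly rate = 6.34%/12 = 0.0052833; payment = 49,000 × 0.0052833 / (1 − (1+0.0052833)^−60) = $955.07.
Over 42 months: Loan 1 costs 42 × $1,035.09 + $245.00 = $43,718.78; Loan 2 costs 42 × $955.07 + $490.00 = $40,602.94.
Loan 2 is cheaper by $43,718.78 − $40,602.94 = $3,115.84.

Loan 2 by $3,120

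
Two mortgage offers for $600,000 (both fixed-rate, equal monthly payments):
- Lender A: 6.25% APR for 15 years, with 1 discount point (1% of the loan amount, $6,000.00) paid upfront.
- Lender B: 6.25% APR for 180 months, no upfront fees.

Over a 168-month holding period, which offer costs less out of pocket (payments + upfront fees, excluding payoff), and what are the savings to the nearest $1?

Lender A: at 6.25% the monthly rate is 0.0052083, so the payment is 600,000 × 0.0052083 / (1 − 1.0052083^−180) = $5,144.54.
Lender B: monthly rate = 6.25%/12 = 0.0052083; payment = 600,000 × 0.0052083 / (1 − (1+0.0052083)^−180) = $5,144.54.
Over 168 months: Lender A costs 168 × $5,144.54 + $6,000.00 = $870,282.72; Lender B costs 168 × $5,144.54 = $864,282.72.
Lender B is cheaper by $870,282.72 − $864,282.72 = $6,000.00.

Lender B by $6,000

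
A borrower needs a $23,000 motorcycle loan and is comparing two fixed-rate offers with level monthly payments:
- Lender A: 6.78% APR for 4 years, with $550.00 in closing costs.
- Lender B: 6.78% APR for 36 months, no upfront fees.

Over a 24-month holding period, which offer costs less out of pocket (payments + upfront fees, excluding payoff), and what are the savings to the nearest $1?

Lender A by $3,277

Lender A: monthly rate = 6.78%/12 = 0.0056500; payment = 23,000 × 0.0056500 / (1 − (1+0.0056500)^−48) = $548.42.
Lender B: at 6.78% the monthly rate is 0.0056500, so the payment is 23,000 × 0.0056500 / (1 − 1.0056500^−36) = $707.86.
Over 24 months: Lender A costs 24 × $548.42 + $550.00 = $13,712.08; Lender B costs 24 × $707.86 = $16,988.64.
Lender A is cheaper by $16,988.64 − $13,712.08 = $3,276.56.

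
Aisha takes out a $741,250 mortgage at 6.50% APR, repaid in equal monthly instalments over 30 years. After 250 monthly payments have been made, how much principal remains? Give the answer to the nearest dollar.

With monthly rate i = 6.5%/12 = 0.0054167, the balance after k of n payments is P · [(1+i)^n − (1+i)^k] / [(1+i)^n − 1].
(1+0.0054167)^360 = 6.99179797 and (1+0.0054167)^250 = 3.85940228, so the balance is 741,250 × (6.99179797 − 3.85940228) / (6.99179797 − 1) = $387,511.11.

$387,511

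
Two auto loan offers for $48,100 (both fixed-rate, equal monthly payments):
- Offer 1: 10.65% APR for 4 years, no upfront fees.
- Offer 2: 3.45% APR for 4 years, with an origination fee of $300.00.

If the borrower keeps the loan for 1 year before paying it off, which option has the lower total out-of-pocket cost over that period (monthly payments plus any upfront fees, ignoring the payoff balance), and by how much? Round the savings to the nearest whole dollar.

Offer 2 by $1,629

Offer 1: at 10.65% the monthly rate is 0.0088750, so the payment is 48,100 × 0.0088750 / (1 − 1.0088750^−48) = $1,235.01.
Offer 2: at 3.45% the monthly rate is 0.0028750, so the payment is 48,100 × 0.0028750 / (1 − 1.0028750^−48) = $1,074.25.
Over 12 months: Offer 1 costs 12 × $1,235.01 = $14,820.12; Offer 2 costs 12 × $1,074.25 + $300.00 = $13,191.00.
Offer 2 is cheaper by $14,820.12 − $13,191.00 = $1,629.12.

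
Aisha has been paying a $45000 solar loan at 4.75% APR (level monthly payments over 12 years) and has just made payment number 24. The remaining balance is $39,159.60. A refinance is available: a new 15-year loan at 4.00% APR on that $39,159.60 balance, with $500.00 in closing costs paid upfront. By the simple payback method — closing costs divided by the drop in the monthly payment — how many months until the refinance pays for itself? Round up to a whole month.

Current payment = 45,000 × 4.75%/12 / (1 − (1+0.0039583)^−144) = $410.58.
Refinanced payment = 39,159.60 × 0.0033333 / (1 − (1+0.0033333)^−180) = $289.66.
Monthly savings = $410.58 − $289.66 = $120.92.
Break-even = $500.00 / $120.92 = 4.13 → 5 months.

5 months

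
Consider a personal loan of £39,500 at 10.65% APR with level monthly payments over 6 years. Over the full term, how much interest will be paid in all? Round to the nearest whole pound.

At 10.65% the monthly rate is 0.0088750, so the payment is 39,500 × 0.0088750 / (1 − 1.0088750^−72) = £744.78.
Total paid = 72 × £744.78 = £53,624.16; interest = £53,624.16 − £39,500 = £14,124.16.

£14,124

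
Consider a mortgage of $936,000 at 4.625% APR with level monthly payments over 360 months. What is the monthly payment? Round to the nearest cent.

$4,812.35

Monthly rate = 4.625%/12 = 0.0038542; payment = 936,000 × 0.0038542 / (1 − (1+0.0038542)^−360) = $4,812.35.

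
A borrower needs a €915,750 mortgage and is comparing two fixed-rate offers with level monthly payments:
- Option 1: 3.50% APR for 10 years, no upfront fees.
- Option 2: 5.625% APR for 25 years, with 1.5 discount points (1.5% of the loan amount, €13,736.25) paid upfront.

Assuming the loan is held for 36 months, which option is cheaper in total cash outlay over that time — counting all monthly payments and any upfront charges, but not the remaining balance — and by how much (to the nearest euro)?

Option 2 by €107,346

Option 1: monthly rate = 3.5%/12 = 0.0029167; payment = 915,750 × 0.0029167 / (1 − (1+0.0029167)^−120) = €9,055.47.
Option 2: monthly rate = 5.625%/12 = 0.0046875; payment = 915,750 × 0.0046875 / (1 − (1+0.0046875)^−300) = €5,692.07.
Over 36 months: Option 1 costs 36 × €9,055.47 = €325,996.92; Option 2 costs 36 × €5,692.07 + €13,736.25 = €218,650.77.
Option 2 is cheaper by €325,996.92 − €218,650.77 = €107,346.15.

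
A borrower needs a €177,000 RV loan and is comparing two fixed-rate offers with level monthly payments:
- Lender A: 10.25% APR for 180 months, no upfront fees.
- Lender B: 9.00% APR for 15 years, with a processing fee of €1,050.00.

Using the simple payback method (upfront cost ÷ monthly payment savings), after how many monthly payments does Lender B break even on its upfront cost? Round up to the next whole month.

8 months

Lender A: monthly rate = 10.25%/12 = 0.0085417; payment = 177,000 × 0.0085417 / (1 − (1+0.0085417)^−180) = €1,929.21.
Lender B: at 9.00% the monthly rate is 0.0075000, so the payment is 177,000 × 0.0075000 / (1 − 1.0075000^−180) = €1,795.25.
Monthly savings = €1,929.21 − €1,795.25 = €133.96.
Break-even = €1,050.00 / €133.96 = 7.84 → 8 months.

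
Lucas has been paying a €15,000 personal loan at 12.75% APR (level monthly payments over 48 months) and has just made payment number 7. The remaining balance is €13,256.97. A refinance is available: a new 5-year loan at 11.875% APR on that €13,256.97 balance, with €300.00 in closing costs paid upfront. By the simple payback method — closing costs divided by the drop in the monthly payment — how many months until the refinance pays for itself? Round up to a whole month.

3 months

Current payment = 15,000 × 12.75%/12 / (1 − (1+0.0106250)^−48) = €400.55.
Refinanced payment = 13,256.97 × 0.0098958 / (1 − (1+0.0098958)^−60) = €294.06.
Monthly savings = €400.55 − €294.06 = €106.49.
Break-even = €300.00 / €106.49 = 2.82 → 3 months.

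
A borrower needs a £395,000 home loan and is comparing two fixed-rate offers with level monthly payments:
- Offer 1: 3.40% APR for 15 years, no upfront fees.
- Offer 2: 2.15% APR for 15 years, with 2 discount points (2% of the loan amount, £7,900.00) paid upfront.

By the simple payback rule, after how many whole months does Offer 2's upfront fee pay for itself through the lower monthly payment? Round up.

34 months

Offer 1: monthly rate = 3.4%/12 = 0.0028333; payment = 395,000 × 0.0028333 / (1 − (1+0.0028333)^−180) = £2,804.43.
Offer 2: at 2.15% the monthly rate is 0.0017917, so the payment is 395,000 × 0.0017917 / (1 − 1.0017917^−180) = £2,569.23.
Monthly savings = £2,804.43 − £2,569.23 = £235.20.
Break-even = £7,900.00 / £235.20 = 33.59 → 34 months.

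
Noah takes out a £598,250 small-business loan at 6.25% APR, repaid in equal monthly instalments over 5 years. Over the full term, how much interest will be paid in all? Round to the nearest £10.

£99,880

Monthly rate = 6.25%/12 = 0.0052083; payment = 598,250 × 0.0052083 / (1 − (1+0.0052083)^−60) = £11,635.52.
Total paid = 60 × £11,635.52 = £698,131.20; interest = £698,131.20 − £598,250 = £99,881.20.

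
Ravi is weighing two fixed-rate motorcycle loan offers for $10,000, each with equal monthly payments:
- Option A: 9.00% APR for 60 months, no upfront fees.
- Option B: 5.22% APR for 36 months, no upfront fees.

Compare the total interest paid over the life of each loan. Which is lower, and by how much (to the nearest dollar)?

Option A: monthly rate = 9%/12 = 0.0075000; payment = 10,000 × 0.0075000 / (1 − (1+0.0075000)^−60) = $207.58.
Total interest on Option A = 60 × $207.58 − $10,000 = $2,454.80.
Option B: monthly rate = 5.22%/12 = 0.0043500; payment = 10,000 × 0.0043500 / (1 − (1+0.0043500)^−36) = $300.70.
Total interest on Option B = 36 × $300.70 − $10,000 = $825.20.
Option B is lower by $1,629.60.

Option B by $1,630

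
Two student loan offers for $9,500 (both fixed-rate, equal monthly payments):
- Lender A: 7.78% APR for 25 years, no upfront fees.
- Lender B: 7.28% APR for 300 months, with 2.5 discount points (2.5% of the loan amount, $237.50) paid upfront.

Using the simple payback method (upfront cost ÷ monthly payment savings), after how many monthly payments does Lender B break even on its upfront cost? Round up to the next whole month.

77 months

Lender A: monthly rate = 7.78%/12 = 0.0064833; payment = 9,500 × 0.0064833 / (1 − (1+0.0064833)^−300) = $71.94.
Lender B: monthly rate = 7.28%/12 = 0.0060667; payment = 9,500 × 0.0060667 / (1 − (1+0.0060667)^−300) = $68.85.
Monthly savings = $71.94 − $68.85 = $3.09.
Break-even = $237.50 / $3.09 = 76.86 → 77 months.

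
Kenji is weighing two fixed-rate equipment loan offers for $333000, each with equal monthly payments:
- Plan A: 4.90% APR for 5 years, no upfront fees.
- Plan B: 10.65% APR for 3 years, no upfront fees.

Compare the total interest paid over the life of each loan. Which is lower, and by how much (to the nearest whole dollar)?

Plan A by $14,355

Plan A: monthly rate = 4.9%/12 = 0.0040833; payment = 333,000 × 0.0040833 / (1 − (1+0.0040833)^−60) = $6,268.88.
Total interest on Plan A = 60 × $6,268.88 − $333,000 = $43,132.80.
Plan B: at 10.65% the monthly rate is 0.0088750, so the payment is 333,000 × 0.0088750 / (1 − 1.0088750^−36) = $10,846.88.
Total interest on Plan B = 36 × $10,846.88 − $333,000 = $57,487.68.
Plan A is lower by $14,354.88.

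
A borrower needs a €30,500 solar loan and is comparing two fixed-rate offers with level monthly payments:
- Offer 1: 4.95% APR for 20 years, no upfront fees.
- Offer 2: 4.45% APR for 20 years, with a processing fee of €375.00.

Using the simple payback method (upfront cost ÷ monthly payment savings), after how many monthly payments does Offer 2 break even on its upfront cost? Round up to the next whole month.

Offer 1: at 4.95% the monthly rate is 0.0041250, so the payment is 30,500 × 0.0041250 / (1 − 1.0041250^−240) = €200.45.
Offer 2: monthly rate = 4.45%/12 = 0.0037083; payment = 30,500 × 0.0037083 / (1 − (1+0.0037083)^−240) = €192.14.
Monthly savings = €200.45 − €192.14 = €8.31.
Break-even = €375.00 / €8.31 = 45.13 → 46 months.

46 months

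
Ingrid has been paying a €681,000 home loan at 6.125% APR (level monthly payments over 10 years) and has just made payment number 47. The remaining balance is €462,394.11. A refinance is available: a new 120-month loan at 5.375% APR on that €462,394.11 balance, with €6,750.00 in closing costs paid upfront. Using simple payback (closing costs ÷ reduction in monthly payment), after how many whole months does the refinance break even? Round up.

Current payment = 681,000 × 6.125%/12 / (1 − (1+0.0051042)^−120) = €7,603.31.
Refinanced payment = 462,394.11 × 0.0044792 / (1 − (1+0.0044792)^−120) = €4,989.60.
Monthly savings = €7,603.31 − €4,989.60 = €2,613.71.
Break-even = €6,750.00 / €2,613.71 = 2.58 → 3 months.

3 months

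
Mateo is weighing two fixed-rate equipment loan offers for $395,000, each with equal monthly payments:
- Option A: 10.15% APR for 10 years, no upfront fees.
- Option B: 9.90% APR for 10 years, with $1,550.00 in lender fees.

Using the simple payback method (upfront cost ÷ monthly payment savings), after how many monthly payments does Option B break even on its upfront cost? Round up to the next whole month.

Option A: at 10.15% the monthly rate is 0.0084583, so the payment is 395,000 × 0.0084583 / (1 − 1.0084583^−120) = $5,252.82.
Option B: monthly rate = 9.9%/12 = 0.0082500; payment = 395,000 × 0.0082500 / (1 − (1+0.0082500)^−120) = $5,198.11.
Monthly savings = $5,252.82 − $5,198.11 = $54.71.
Break-even = $1,550.00 / $54.71 = 28.33 → 29 months.

29 months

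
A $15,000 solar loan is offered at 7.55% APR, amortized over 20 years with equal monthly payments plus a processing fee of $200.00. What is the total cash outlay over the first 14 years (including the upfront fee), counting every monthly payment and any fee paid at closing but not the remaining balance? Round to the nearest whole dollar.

At 7.55% the monthly rate is 0.0062917, so the payment is 15,000 × 0.0062917 / (1 − 1.0062917^−240) = $121.30.
Total outlay = 168 × $121.30 + $200.00 = $20,578.40.

$20,578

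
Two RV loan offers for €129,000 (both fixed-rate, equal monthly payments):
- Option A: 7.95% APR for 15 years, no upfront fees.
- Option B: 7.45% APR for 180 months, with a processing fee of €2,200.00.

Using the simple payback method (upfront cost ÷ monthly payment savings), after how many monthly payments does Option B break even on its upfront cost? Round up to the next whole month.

Option A: monthly rate = 7.95%/12 = 0.0066250; payment = 129,000 × 0.0066250 / (1 − (1+0.0066250)^−180) = €1,229.07.
Option B: at 7.45% the monthly rate is 0.0062083, so the payment is 129,000 × 0.0062083 / (1 − 1.0062083^−180) = €1,192.18.
Monthly savings = €1,229.07 − €1,192.18 = €36.89.
Break-even = €2,200.00 / €36.89 = 59.64 → 60 months.

60 months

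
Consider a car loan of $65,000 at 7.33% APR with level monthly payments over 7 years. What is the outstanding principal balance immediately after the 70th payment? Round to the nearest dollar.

With monthly rate i = 7.33%/12 = 0.0061083, the balance after k of n payments is P · [(1+i)^n − (1+i)^k] / [(1+i)^n − 1].
(1+0.0061083)^84 = 1.66785648 and (1+0.0061083)^70 = 1.53155371, so the balance is 65,000 × (1.66785648 − 1.53155371) / (1.66785648 − 1) = $13,265.84.

$13,266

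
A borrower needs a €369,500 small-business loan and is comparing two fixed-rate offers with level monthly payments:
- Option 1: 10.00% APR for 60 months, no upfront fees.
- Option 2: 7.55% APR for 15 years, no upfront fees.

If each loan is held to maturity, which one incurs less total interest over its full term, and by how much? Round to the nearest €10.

Option 1 by €147,400

Option 1: at 10.00% the monthly rate is 0.0083333, so the payment is 369,500 × 0.0083333 / (1 − 1.0083333^−60) = €7,850.78.
Total interest on Option 1 = 60 × €7,850.78 − €369,500 = €101,546.80.
Option 2: monthly rate = 7.55%/12 = 0.0062917; payment = 369,500 × 0.0062917 / (1 − (1+0.0062917)^−180) = €3,435.82.
Total interest on Option 2 = 180 × €3,435.82 − €369,500 = €248,947.60.
Option 1 is lower by €147,400.80.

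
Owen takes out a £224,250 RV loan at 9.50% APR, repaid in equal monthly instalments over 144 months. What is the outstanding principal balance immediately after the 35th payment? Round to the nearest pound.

£190,515

With monthly rate i = 9.5%/12 = 0.0079167, the balance after k of n payments is P · [(1+i)^n − (1+i)^k] / [(1+i)^n − 1].
(1+0.0079167)^144 = 3.11276430 and (1+0.0079167)^35 = 1.31783772, so the balance is 224,250 × (3.11276430 − 1.31783772) / (3.11276430 − 1) = £190,514.52.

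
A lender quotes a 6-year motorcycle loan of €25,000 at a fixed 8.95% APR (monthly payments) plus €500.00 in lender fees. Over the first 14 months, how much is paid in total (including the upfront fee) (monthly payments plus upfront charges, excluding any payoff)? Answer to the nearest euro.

€6,800

Monthly rate = 8.95%/12 = 0.0074583; payment = 25,000 × 0.0074583 / (1 − (1+0.0074583)^−72) = €450.02.
Total outlay = 14 × €450.02 + €500.00 = €6,800.28.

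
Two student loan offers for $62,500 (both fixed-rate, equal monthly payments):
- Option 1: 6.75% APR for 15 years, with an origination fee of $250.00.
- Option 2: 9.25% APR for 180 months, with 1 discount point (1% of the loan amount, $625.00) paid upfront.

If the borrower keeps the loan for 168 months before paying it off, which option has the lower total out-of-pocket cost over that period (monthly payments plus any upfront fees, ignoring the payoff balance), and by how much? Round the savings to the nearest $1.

Option 1 by $15,525

Option 1: at 6.75% the monthly rate is 0.0056250, so the payment is 62,500 × 0.0056250 / (1 − 1.0056250^−180) = $553.07.
Option 2: monthly rate = 9.25%/12 = 0.0077083; payment = 62,500 × 0.0077083 / (1 − (1+0.0077083)^−180) = $643.25.
Over 168 months: Option 1 costs 168 × $553.07 + $250.00 = $93,165.76; Option 2 costs 168 × $643.25 + $625.00 = $108,691.00.
Option 1 is cheaper by $108,691.00 − $93,165.76 = $15,525.24.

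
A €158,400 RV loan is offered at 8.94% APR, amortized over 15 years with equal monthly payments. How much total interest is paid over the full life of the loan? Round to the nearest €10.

At 8.94% the monthly rate is 0.0074500, so the payment is 158,400 × 0.0074500 / (1 − 1.0074500^−180) = €1,600.95.
Total paid = 180 × €1,600.95 = €288,171.00; interest = €288,171.00 − €158,400 = €129,771.00.

€129,770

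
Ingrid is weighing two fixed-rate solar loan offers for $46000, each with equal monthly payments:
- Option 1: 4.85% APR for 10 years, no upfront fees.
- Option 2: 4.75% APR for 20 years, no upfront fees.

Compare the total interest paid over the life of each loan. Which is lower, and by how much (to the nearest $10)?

Option 1: at 4.85% the monthly rate is 0.0040417, so the payment is 46,000 × 0.0040417 / (1 − 1.0040417^−120) = $484.54.
Total interest on Option 1 = 120 × $484.54 − $46,000 = $12,144.80.
Option 2: at 4.75% the monthly rate is 0.0039583, so the payment is 46,000 × 0.0039583 / (1 − 1.0039583^−240) = $297.26.
Total interest on Option 2 = 240 × $297.26 − $46,000 = $25,342.40.
Option 1 is lower by $13,197.60.

Option 1 by $13,200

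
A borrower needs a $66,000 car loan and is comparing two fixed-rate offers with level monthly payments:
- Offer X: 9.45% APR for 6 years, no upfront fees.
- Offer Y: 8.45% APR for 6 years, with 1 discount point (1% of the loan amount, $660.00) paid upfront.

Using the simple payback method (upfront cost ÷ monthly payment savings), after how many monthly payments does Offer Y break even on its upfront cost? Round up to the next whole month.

Offer X: at 9.45% the monthly rate is 0.0078750, so the payment is 66,000 × 0.0078750 / (1 − 1.0078750^−72) = $1,204.48.
Offer Y: monthly rate = 8.45%/12 = 0.0070417; payment = 66,000 × 0.0070417 / (1 − (1+0.0070417)^−72) = $1,171.75.
Monthly savings = $1,204.48 − $1,171.75 = $32.73.
Break-even = $660.00 / $32.73 = 20.16 → 21 months.

21 months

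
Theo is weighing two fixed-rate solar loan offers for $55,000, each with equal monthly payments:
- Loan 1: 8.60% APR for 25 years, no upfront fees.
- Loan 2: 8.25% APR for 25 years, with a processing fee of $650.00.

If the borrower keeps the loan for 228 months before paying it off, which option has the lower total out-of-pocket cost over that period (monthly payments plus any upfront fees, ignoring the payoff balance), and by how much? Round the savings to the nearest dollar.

Loan 2 by $2,300

Loan 1: at 8.60% the monthly rate is 0.0071667, so the payment is 55,000 × 0.0071667 / (1 − 1.0071667^−300) = $446.59.
Loan 2: at 8.25% the monthly rate is 0.0068750, so the payment is 55,000 × 0.0068750 / (1 − 1.0068750^−300) = $433.65.
Over 228 months: Loan 1 costs 228 × $446.59 = $101,822.52; Loan 2 costs 228 × $433.65 + $650.00 = $99,522.20.
Loan 2 is cheaper by $101,822.52 − $99,522.20 = $2,300.32.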